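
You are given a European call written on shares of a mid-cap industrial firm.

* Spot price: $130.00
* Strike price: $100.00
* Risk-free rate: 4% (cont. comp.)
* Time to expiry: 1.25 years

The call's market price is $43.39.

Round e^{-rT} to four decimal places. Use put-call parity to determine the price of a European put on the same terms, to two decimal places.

$8.51

exp(−rT) = exp(−0.04·1.25) = 0.9512
Put-call parity: C − P = S − K·e^(−rT) = 130 − 100·0.9512 = 130 − 95.1200 = 34.8800
P = C − (C − P) = 43.39 − (34.8800) = 8.5100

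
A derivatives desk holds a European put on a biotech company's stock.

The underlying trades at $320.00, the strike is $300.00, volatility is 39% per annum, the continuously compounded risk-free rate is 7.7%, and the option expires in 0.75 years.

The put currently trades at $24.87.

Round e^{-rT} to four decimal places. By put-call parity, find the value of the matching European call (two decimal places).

$61.70

e^(−rT) = e^(−0.077·0.75) = 0.9439
Put-call parity: C − P = S − K·e^(−rT) = 320 − 300·0.9439 = 320 − 283.1700 = 36.8300
C = P + (C − P) = 24.87 + (36.8300) = 61.7000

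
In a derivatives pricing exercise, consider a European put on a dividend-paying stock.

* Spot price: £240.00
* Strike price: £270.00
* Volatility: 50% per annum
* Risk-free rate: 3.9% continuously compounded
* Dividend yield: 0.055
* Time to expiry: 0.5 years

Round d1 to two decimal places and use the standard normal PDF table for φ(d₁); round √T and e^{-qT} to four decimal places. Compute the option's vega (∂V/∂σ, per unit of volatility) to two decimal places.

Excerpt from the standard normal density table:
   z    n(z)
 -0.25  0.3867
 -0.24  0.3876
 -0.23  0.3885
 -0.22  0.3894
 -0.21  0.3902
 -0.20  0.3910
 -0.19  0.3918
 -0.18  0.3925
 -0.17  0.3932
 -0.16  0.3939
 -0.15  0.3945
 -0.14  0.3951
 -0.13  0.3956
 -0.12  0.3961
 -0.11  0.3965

σ√T = 0.5·√0.5 = 0.3536
d₁ = [ln(240/270) + (0.039 − 0.055 + 0.5²/2)·0.5] / 0.3536 = [-0.1178 + 0.0545] / 0.3536 = -0.1790 which rounds to -0.18
√T = √0.5 = 0.7071
φ(d₁) = φ(-0.18) = 0.3925
exp(−qT) = exp(−0.055·0.5) = 0.9729
vega = S·exp(−qT)·φ(d₁)·√T = 240·0.9729·0.3925·0.7071 = 64.8037
(The call has the same vega.)

64.80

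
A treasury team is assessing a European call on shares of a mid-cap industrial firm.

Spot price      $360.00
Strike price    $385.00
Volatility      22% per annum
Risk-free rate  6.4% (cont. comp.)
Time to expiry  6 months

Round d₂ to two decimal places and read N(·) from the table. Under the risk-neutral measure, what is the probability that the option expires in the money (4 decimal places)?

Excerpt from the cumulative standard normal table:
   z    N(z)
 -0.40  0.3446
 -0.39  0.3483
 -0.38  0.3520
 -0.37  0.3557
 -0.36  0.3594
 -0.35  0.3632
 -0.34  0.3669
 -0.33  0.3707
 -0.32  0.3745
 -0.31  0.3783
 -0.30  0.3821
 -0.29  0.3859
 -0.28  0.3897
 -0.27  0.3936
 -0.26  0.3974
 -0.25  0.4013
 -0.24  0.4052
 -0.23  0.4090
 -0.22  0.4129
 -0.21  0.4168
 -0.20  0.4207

σ√T = 0.22 × 0.7071 = 0.1556
d₁ = [ln(360/385) + (0.064 + 0.22²/2)·0.5] / 0.1556 = [-0.0671 + 0.0441] / 0.1556 = -0.1481 which rounds to -0.15
d₂ = d₁ − σ√T = -0.1481 − 0.1556 = -0.3037 which rounds to -0.30
Risk-neutral Pr[S_T > K] = N(d₂) = N(-0.30) = 0.3821

0.3821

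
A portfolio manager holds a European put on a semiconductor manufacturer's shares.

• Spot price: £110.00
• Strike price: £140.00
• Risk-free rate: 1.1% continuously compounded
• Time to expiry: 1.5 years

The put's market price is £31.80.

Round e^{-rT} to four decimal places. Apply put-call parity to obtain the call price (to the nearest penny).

£4.10

exp(−rT) = exp(−0.011·1.5) = 0.9836
Put-call parity: C − P = S − K·e^(−rT) = 110 − 140·0.9836 = 110 − 137.7040 = -27.7040
C = P + (C − P) = 31.80 + (-27.7040) = 4.0960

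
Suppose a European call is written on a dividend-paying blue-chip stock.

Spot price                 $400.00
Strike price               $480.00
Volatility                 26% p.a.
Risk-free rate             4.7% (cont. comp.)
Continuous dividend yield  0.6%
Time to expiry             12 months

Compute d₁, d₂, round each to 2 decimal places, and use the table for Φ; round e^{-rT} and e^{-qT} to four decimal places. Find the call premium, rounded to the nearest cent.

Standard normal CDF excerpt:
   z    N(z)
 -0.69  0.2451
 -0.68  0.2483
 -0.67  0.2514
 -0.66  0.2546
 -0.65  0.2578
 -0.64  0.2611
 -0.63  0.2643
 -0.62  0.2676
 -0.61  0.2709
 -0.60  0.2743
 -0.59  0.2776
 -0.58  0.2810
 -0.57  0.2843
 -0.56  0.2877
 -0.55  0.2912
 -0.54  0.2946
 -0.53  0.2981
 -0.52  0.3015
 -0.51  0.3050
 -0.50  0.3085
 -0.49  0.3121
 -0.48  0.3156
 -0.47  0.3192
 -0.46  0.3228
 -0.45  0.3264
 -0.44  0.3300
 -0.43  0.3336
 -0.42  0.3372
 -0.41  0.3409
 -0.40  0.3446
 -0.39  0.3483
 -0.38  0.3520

$20.41

σ√T = 0.26·√1 = 0.2600
d₁ = [ln(400/480) + (0.047 − 0.006 + 0.26²/2)·1] / 0.2600 = [-0.1823 + 0.0748] / 0.2600 = -0.4135 → -0.41
d₂ = d₁ − σ√T = -0.4135 − 0.2600 = -0.6735 → -0.67
e^(−qT) = e^(−0.006·1) = 0.9940;  e^(−rT) = e^(−0.047·1) = 0.9541
C = 400·0.9940·N(-0.41) − 480·0.9541·N(-0.67) = 400·0.9940·0.3409 − 480·0.9541·0.2514 = 135.5418 − 115.1332 = 20.4087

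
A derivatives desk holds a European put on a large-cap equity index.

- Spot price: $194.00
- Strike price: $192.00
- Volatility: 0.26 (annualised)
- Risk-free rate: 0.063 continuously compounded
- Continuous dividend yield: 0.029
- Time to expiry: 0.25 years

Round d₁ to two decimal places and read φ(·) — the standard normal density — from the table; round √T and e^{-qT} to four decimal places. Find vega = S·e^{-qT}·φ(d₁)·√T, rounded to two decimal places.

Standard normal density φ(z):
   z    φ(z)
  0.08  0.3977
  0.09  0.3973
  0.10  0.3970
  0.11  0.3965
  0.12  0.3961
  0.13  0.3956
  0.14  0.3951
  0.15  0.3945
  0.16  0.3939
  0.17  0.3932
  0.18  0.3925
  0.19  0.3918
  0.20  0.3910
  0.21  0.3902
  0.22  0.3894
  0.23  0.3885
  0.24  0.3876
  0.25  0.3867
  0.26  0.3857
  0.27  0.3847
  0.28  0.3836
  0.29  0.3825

T = 0.25;  σ√T = 0.1300
d₁ = [ln(194/192) + (0.063 − 0.029 + 0.26²/2)·0.25] / 0.1300 = [0.0104 + 0.0169] / 0.1300 = 0.2101 ≈ 0.21
√T = √0.25 = 0.5000
φ(d₁) = φ(0.21) = 0.3902
exp(−qT) = exp(−0.029·0.25) = 0.9928
vega = S·exp(−qT)·φ(d₁)·√T = 194·0.9928·0.3902·0.5000 = 37.5769

37.58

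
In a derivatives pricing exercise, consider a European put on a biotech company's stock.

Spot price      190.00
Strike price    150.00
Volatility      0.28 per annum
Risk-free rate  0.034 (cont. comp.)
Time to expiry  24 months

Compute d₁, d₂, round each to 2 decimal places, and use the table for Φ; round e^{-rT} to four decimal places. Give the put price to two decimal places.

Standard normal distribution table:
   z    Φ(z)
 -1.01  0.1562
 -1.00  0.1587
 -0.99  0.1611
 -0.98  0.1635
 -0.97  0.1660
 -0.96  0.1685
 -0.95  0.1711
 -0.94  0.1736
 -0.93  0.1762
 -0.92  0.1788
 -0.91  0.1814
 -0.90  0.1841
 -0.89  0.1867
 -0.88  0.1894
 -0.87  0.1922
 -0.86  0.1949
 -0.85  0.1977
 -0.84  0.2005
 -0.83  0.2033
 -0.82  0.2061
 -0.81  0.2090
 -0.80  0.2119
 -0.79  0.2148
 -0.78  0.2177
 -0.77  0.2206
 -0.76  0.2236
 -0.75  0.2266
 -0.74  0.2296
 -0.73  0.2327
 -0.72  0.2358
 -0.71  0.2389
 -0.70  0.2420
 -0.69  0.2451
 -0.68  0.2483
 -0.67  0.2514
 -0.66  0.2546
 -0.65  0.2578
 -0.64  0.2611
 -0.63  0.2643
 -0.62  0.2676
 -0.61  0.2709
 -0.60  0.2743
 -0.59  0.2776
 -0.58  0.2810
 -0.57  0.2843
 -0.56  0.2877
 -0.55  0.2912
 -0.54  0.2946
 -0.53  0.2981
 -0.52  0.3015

8.30

σ√T = 0.28 × 1.4142 = 0.3960
d₁ = [ln(190/150) + (0.034 + 0.28²/2)·2] / 0.3960 = [0.2364 + 0.1464] / 0.3960 = 0.9667 which rounds to 0.97
d₂ = d₁ − σ√T = 0.9667 − 0.3960 = 0.5707 which rounds to 0.57
e^(−rT) = e^(−0.034·2) = 0.9343
N(−d₂) = N(-0.57) = 0.2843;  N(−d₁) = N(-0.97) = 0.1660
P = 150·0.9343·0.2843 − 190·0.1660 = 39.8432 − 31.5400 = 8.3032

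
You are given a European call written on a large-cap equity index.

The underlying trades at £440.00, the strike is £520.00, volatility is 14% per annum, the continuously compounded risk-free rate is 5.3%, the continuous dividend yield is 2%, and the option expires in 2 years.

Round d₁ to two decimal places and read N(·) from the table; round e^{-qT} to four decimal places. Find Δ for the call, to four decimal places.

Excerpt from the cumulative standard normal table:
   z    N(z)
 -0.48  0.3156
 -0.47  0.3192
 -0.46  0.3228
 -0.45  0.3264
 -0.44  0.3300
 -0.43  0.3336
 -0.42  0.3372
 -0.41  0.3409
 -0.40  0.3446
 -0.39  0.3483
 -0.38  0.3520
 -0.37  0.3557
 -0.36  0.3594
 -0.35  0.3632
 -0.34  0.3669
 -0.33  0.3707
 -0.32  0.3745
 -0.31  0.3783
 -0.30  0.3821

T = 2;  σ√T = 0.1980
d₁ = [ln(440/520) + (0.053 − 0.02 + 0.14²/2)·2] / 0.1980 = [-0.1671 + 0.0856] / 0.1980 = -0.4114 which rounds to -0.41
N(d₁) = N(-0.41) = 0.3409
Δ_call = e^(−qT)·N(d₁) = 0.9608·0.3409 = 0.3275

0.3275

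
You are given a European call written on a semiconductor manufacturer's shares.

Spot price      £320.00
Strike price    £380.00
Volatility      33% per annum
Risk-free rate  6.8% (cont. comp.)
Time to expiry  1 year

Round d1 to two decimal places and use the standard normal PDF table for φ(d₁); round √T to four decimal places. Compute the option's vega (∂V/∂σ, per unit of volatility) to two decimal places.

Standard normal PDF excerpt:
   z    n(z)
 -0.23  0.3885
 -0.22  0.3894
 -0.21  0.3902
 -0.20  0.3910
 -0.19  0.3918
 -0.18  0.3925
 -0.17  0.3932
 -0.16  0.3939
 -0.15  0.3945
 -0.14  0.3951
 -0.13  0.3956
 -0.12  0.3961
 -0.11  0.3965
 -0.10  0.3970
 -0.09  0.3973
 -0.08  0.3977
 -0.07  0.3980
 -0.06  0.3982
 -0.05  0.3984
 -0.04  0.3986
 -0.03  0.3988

126.24

σ√T = 0.33·√1 = 0.3300
ln(S/K) + (r + σ²/2)T = ln(320/380) + (0.068 + 0.33²/2)·1 = -0.1719 + 0.1225 = -0.0494
d₁ = -0.0494 / 0.3300 = -0.1497 which rounds to -0.15
√T = √1 = 1.0000
φ(d₁) = φ(-0.15) = 0.3945
vega = S·φ(d₁)·√T = 320·0.3945·1.0000 = 126.2400
(Call and put vega coincide under Black-Scholes.)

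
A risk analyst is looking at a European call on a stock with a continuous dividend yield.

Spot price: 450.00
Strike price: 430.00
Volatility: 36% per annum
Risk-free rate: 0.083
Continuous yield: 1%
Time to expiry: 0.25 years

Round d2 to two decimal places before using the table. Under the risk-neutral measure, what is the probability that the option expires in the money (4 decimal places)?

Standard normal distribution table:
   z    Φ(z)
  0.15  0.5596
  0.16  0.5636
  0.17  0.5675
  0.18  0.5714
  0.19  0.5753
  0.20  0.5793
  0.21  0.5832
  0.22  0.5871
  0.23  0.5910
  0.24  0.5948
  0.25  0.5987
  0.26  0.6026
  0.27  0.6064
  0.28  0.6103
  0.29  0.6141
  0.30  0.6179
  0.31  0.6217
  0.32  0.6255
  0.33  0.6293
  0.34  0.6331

T = 0.25;  σ√T = 0.1800
ln(S/K) + (r − q + σ²/2)T = ln(450/430) + (0.083 − 0.01 + 0.36²/2)·0.25 = 0.0455 + 0.0345 = 0.0799
d₁ = 0.0799 / 0.1800 = 0.4440 ⇒ 0.44
d₂ = d₁ − σ√T = 0.4440 − 0.1800 = 0.2640 ⇒ 0.26
Pr(exercise) under Q = N(d₂) = 0.6026

0.6026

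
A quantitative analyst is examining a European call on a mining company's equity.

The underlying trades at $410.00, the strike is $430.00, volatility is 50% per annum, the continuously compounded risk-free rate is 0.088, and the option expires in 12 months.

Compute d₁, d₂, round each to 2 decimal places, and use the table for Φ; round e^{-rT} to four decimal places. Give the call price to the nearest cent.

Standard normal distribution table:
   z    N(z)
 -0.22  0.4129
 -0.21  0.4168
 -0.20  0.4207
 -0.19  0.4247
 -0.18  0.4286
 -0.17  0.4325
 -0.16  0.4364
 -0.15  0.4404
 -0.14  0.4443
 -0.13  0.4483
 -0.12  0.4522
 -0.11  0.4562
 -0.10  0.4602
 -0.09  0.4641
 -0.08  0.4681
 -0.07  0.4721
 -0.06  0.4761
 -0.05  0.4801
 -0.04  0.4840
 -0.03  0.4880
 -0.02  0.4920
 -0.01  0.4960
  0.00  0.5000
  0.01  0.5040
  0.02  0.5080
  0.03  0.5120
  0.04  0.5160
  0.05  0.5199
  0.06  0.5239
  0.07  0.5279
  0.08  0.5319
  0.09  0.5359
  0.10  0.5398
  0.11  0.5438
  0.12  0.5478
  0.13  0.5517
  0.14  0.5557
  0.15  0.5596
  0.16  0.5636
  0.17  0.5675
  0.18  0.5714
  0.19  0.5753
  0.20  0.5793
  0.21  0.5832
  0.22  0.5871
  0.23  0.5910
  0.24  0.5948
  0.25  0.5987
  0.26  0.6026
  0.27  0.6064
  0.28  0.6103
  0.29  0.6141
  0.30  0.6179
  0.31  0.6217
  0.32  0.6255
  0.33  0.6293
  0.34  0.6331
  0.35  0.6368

σ√T = 0.5·√1 = 0.5000
ln(S/K) + (r + σ²/2)T = ln(410/430) + (0.088 + 0.5²/2)·1 = -0.0476 + 0.2130 = 0.1654
d₁ = 0.1654 / 0.5000 = 0.3307 → 0.33
d₂ = d₁ − σ√T = 0.3307 − 0.5000 = -0.1693 → -0.17
e^(−rT) = e^(−0.088·1) = 0.9158
N(d₁) = N(0.33) = 0.6293;  N(d₂) = N(-0.17) = 0.4325
C = 410·0.6293 − 430·0.9158·0.4325 = 258.0130 − 170.3159 = 87.6971

$87.70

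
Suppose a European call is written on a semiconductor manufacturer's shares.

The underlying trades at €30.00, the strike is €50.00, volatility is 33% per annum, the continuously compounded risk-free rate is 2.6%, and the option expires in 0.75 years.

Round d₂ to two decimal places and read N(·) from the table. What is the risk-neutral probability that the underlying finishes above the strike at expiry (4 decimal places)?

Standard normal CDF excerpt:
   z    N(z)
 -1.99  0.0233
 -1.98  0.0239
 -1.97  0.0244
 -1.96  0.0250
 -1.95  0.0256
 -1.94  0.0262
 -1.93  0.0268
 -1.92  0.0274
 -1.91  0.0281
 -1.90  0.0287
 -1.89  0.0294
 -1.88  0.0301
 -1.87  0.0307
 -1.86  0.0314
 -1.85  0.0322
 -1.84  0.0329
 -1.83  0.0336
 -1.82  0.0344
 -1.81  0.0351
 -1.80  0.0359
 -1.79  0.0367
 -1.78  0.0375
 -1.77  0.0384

0.0314

σ√T = 0.33 × 0.8660 = 0.2858
ln(S/K) + (r + σ²/2)T = ln(30/50) + (0.026 + 0.33²/2)·0.75 = -0.5108 + 0.0603 = -0.4505
d₁ = -0.4505 / 0.2858 = -1.5763 ≈ -1.58
d₂ = d₁ − σ√T = -1.5763 − 0.2858 = -1.8621 ≈ -1.86
Risk-neutral Pr[S_T > K] = N(d₂) = N(-1.86) = 0.0314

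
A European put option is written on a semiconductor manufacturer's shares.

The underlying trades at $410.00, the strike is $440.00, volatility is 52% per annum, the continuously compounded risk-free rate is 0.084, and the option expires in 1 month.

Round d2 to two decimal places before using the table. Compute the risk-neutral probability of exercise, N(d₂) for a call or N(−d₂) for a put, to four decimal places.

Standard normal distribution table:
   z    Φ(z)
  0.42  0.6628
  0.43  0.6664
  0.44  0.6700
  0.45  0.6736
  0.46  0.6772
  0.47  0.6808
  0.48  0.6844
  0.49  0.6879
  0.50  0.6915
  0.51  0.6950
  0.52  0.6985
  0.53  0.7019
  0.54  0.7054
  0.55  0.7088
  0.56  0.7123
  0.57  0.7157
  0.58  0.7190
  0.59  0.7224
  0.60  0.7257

σ√T = 0.52·√0.08333 = 0.1501
d₁ = [ln(410/440) + (0.084 + 0.52²/2)·0.08333] / 0.1501 = [-0.0706 + 0.0183] / 0.1501 = -0.3487 which rounds to -0.35
d₂ = d₁ − σ√T = -0.3487 − 0.1501 = -0.4989 which rounds to -0.50
Risk-neutral Pr[S_T < K] = N(−d₂) = N(0.50) = 0.6915

0.6915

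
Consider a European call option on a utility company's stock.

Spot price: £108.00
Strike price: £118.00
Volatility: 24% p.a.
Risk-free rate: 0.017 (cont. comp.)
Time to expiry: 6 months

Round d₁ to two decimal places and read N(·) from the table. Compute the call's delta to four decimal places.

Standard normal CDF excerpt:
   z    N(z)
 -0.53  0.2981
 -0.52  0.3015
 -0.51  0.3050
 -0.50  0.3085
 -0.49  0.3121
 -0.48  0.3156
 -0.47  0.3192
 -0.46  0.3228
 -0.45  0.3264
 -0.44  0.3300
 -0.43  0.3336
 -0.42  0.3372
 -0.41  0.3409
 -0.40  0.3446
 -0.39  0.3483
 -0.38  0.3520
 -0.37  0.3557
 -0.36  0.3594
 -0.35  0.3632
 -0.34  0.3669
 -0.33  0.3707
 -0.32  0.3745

σ√T = 0.24·√0.5 = 0.1697
d₁ = [ln(108/118) + (0.017 + ½·0.24²)·0.5] / (σ√T) = (-0.0886 + 0.0229) / 0.1697 = -0.3869 ⇒ -0.39
N(d₁) = N(-0.39) = 0.3483
Δ_call = N(d₁) = 0.3483

0.3483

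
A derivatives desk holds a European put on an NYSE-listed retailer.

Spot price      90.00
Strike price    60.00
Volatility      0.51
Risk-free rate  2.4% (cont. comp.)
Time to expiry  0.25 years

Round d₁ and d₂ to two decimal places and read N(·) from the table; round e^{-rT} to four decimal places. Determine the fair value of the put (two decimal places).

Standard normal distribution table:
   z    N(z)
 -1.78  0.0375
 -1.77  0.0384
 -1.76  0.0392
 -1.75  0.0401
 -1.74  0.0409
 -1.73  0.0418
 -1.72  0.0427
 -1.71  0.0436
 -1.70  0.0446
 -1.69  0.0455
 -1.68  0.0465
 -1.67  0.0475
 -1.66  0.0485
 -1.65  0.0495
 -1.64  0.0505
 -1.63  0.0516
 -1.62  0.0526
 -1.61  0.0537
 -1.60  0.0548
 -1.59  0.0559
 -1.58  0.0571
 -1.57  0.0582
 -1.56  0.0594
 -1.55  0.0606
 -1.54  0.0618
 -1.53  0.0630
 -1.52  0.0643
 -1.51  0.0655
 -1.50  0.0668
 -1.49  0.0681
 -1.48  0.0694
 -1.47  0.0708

T = 0.25;  σ√T = 0.2550
d₁ = [ln(90/60) + (0.024 + ½·0.51²)·0.25] / (σ√T) = (0.4055 + 0.0385) / 0.2550 = 1.7411 → 1.74
d₂ = 1.7411 − 0.2550 = 1.4861 → 1.49
e^(−rT) = e^(−0.024·0.25) = 0.9940
N(−d₂) = N(-1.49) = 0.0681;  N(−d₁) = N(-1.74) = 0.0409
P = 60·0.9940·0.0681 − 90·0.0409 = 4.0615 − 3.6810 = 0.3805

0.38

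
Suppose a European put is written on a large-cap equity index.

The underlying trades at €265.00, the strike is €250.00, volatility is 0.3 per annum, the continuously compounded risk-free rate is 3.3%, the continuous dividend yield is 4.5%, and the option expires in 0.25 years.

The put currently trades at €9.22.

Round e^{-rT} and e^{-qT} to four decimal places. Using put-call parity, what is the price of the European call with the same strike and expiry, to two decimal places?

€23.30

exp(−qT) = exp(−0.045·0.25) = 0.9888;  exp(−rT) = exp(−0.033·0.25) = 0.9918
Put-call parity: C − P = S·e^(−qT) − K·e^(−rT) = 265·0.9888 − 250·0.9918 = 262.0320 − 247.9500 = 14.0820
C = P + (C − P) = 9.22 + (14.0820) = 23.3020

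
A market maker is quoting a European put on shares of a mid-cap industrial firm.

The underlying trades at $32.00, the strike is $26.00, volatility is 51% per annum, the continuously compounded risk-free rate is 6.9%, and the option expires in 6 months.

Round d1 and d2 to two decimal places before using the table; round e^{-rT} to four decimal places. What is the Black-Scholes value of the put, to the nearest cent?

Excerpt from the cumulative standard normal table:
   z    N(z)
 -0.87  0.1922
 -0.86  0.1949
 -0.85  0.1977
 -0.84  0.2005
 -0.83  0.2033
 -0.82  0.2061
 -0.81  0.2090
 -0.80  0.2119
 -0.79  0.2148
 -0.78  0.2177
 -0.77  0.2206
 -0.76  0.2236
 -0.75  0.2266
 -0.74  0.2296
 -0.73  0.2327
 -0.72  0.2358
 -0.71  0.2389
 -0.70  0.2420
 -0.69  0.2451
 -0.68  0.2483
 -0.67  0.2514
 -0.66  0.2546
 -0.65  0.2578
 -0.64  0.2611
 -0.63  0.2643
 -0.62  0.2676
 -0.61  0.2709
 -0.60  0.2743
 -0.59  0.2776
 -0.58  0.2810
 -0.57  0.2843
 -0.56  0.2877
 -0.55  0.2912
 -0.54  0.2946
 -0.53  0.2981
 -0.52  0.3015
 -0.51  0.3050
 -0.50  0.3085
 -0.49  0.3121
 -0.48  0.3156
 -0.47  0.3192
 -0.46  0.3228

T = 0.5;  σ√T = 0.3606
ln(S/K) + (r + σ²/2)T = ln(32/26) + (0.069 + 0.51²/2)·0.5 = 0.2076 + 0.0995 = 0.3072
d₁ = 0.3072 / 0.3606 = 0.8518 ⇒ 0.85
d₂ = d₁ − σ√T = 0.8518 − 0.3606 = 0.4911 ⇒ 0.49
exp(−rT) = exp(−0.069·0.5) = 0.9661
N(−d₂) = N(-0.49) = 0.3121;  N(−d₁) = N(-0.85) = 0.1977
P = 26·0.9661·0.3121 − 32·0.1977 = 7.8395 − 6.3264 = 1.5131

$1.51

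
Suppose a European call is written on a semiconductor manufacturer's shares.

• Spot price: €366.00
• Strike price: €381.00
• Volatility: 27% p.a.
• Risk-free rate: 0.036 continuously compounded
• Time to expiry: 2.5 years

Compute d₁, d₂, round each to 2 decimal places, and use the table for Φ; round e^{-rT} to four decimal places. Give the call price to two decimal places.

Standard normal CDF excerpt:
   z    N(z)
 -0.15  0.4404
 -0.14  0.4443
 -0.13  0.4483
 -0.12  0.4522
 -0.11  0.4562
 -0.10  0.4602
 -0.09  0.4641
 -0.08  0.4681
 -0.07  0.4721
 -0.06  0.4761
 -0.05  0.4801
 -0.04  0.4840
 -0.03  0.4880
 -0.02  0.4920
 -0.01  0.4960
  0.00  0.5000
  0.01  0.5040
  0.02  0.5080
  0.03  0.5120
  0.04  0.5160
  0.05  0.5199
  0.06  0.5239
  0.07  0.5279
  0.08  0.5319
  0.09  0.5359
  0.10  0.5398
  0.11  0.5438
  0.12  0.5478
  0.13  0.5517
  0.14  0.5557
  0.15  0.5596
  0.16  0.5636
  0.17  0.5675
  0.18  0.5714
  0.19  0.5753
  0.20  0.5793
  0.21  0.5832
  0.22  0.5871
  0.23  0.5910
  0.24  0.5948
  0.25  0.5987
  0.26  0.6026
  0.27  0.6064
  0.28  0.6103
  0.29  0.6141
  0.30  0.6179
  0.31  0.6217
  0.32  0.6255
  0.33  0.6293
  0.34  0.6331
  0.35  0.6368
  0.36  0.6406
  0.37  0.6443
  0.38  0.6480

€70.08

σ√T = 0.27·√2.5 = 0.4269
d₁ = [ln(366/381) + (0.036 + ½·0.27²)·2.5] / (σ√T) = (-0.0402 + 0.1811) / 0.4269 = 0.3302 which rounds to 0.33
d₂ = 0.3302 − 0.4269 = -0.0967 which rounds to -0.10
exp(−rT) = exp(−0.036·2.5) = 0.9139
C = 366·N(0.33) − 381·0.9139·N(-0.10) = 366·0.6293 − 381·0.9139·0.4602 = 230.3238 − 160.2398 = 70.0840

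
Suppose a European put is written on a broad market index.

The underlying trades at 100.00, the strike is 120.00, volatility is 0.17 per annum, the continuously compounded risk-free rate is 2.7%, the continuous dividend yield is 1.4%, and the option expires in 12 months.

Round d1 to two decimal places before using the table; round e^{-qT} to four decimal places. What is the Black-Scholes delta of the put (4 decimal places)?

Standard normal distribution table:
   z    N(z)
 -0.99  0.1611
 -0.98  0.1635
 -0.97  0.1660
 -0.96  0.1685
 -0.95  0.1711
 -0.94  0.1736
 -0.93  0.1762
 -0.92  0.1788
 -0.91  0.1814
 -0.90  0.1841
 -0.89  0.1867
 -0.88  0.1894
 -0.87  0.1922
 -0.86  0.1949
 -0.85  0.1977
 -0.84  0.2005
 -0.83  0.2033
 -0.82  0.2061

-0.8072

σ√T = 0.17 × 1.0000 = 0.1700
d₁ = [ln(100/120) + (0.027 − 0.014 + 0.17²/2)·1] / 0.1700 = [-0.1823 + 0.0275] / 0.1700 = -0.9110 which rounds to -0.91
N(d₁) = N(-0.91) = 0.1814
Δ_put = exp(−qT)·(N(d₁) − 1) = 0.9861·(0.1814 − 1) = -0.8072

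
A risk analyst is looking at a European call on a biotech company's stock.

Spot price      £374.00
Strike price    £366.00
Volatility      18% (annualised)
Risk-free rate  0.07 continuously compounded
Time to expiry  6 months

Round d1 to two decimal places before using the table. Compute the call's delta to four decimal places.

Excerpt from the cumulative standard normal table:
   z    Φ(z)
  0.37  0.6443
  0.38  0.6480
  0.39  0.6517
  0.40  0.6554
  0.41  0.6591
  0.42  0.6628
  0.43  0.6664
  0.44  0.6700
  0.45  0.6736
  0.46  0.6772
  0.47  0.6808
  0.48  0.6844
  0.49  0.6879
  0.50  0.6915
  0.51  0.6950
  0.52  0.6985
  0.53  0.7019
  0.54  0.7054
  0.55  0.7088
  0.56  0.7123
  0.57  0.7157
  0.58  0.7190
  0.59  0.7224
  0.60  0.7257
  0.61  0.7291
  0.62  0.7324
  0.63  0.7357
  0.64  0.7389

σ√T = 0.18·√0.5 = 0.1273
d₁ = [ln(374/366) + (0.07 + 0.18²/2)·0.5] / 0.1273 = [0.0216 + 0.0431] / 0.1273 = 0.5085 which rounds to 0.51
N(d₁) = N(0.51) = 0.6950
Δ_call = N(d₁) = 0.6950

0.6950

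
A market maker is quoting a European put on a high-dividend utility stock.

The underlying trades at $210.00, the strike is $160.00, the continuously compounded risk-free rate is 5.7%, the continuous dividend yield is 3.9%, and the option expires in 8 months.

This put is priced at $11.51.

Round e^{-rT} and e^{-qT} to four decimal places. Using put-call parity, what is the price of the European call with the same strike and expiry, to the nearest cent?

e^(−qT) = e^(−0.039·0.6667) = 0.9743;  e^(−rT) = e^(−0.057·0.6667) = 0.9627
Put-call parity: C − P = S·e^(−qT) − K·e^(−rT) = 210·0.9743 − 160·0.9627 = 204.6030 − 154.0320 = 50.5710
C = P + (C − P) = 11.51 + (50.5710) = 62.0810

$62.08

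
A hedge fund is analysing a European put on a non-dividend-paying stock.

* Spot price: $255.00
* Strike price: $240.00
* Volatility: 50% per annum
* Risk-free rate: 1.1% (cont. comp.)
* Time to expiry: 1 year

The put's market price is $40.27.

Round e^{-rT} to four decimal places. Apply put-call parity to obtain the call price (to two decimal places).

e^(−rT) = e^(−0.011·1) = 0.9891
Put-call parity: C − P = S − K·e^(−rT) = 255 − 240·0.9891 = 255 − 237.3840 = 17.6160
C = P + (C − P) = 40.27 + (17.6160) = 57.8860

$57.89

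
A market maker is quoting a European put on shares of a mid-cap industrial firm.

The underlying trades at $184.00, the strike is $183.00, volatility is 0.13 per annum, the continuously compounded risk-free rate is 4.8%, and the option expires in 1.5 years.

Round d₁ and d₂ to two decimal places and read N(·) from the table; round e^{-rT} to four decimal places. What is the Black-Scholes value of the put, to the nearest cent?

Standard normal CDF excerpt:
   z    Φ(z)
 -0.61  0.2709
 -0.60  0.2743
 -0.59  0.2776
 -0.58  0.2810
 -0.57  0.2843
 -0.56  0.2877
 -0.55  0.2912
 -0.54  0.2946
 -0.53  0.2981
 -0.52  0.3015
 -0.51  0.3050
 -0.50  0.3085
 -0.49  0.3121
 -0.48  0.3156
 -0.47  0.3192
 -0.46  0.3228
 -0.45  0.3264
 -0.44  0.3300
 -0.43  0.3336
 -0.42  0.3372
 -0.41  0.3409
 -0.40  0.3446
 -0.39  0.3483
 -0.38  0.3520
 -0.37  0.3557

σ√T = 0.13 × 1.2247 = 0.1592
ln(S/K) + (r + σ²/2)T = ln(184/183) + (0.048 + 0.13²/2)·1.5 = 0.0054 + 0.0847 = 0.0901
d₁ = 0.0901 / 0.1592 = 0.5660 ≈ 0.57
d₂ = d₁ − σ√T = 0.5660 − 0.1592 = 0.4068 ≈ 0.41
exp(−rT) = exp(−0.048·1.5) = 0.9305
N(−d₂) = N(-0.41) = 0.3409;  N(−d₁) = N(-0.57) = 0.2843
P = 183·0.9305·0.3409 − 184·0.2843 = 58.0490 − 52.3112 = 5.7378

$5.74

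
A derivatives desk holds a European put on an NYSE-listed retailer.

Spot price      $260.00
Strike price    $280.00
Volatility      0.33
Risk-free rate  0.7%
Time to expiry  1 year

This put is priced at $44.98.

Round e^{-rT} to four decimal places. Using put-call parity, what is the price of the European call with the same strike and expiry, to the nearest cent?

e^(−rT) = e^(−0.007·1) = 0.9930
Put-call parity: C − P = S − K·e^(−rT) = 260 − 280·0.9930 = 260 − 278.0400 = -18.0400
C = P + (C − P) = 44.98 + (-18.0400) = 26.9400

$26.94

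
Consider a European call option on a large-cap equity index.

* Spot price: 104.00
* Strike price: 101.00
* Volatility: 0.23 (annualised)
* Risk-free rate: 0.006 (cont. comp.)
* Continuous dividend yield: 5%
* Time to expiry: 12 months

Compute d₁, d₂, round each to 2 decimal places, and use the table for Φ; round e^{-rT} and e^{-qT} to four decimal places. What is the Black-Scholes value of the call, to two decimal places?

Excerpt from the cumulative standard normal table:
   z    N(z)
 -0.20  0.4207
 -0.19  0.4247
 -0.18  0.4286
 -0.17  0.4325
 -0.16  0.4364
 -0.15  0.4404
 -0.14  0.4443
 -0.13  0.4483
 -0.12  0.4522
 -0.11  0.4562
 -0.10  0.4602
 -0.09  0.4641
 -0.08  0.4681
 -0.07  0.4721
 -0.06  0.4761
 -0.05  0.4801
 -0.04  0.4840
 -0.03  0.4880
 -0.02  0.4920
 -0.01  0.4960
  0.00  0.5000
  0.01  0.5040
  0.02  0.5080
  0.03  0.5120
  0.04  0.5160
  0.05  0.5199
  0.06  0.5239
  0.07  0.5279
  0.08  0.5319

8.40

σ√T = 0.23·√1 = 0.2300
ln(S/K) + (r − q + σ²/2)T = ln(104/101) + (0.006 − 0.05 + 0.23²/2)·1 = 0.0293 − 0.0176 = 0.0117
d₁ = 0.0117 / 0.2300 = 0.0510 ≈ 0.05
d₂ = d₁ − σ√T = 0.0510 − 0.2300 = -0.1790 ≈ -0.18
e^(−qT) = e^(−0.05·1) = 0.9512;  e^(−rT) = e^(−0.006·1) = 0.9940
C = 104·0.9512·N(0.05) − 101·0.9940·N(-0.18) = 104·0.9512·0.5199 − 101·0.9940·0.4286 = 51.4310 − 43.0289 = 8.4021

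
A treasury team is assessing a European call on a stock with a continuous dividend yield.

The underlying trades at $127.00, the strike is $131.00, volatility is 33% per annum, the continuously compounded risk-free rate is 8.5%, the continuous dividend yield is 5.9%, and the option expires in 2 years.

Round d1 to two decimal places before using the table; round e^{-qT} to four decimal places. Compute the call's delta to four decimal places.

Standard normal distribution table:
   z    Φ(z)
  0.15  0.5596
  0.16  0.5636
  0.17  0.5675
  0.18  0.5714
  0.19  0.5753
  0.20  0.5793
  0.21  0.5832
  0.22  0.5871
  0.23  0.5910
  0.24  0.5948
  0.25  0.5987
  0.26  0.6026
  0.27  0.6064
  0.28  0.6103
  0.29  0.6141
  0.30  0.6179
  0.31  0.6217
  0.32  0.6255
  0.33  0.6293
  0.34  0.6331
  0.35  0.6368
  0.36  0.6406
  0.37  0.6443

0.5424

σ√T = 0.33·√2 = 0.4667
d₁ = [ln(127/131) + (0.085 − 0.059 + 0.33²/2)·2] / 0.4667 = [-0.0310 + 0.1609] / 0.4667 = 0.2783 which rounds to 0.28
N(d₁) = N(0.28) = 0.6103
Δ_call = exp(−qT)·N(d₁) = 0.8887·0.6103 = 0.5424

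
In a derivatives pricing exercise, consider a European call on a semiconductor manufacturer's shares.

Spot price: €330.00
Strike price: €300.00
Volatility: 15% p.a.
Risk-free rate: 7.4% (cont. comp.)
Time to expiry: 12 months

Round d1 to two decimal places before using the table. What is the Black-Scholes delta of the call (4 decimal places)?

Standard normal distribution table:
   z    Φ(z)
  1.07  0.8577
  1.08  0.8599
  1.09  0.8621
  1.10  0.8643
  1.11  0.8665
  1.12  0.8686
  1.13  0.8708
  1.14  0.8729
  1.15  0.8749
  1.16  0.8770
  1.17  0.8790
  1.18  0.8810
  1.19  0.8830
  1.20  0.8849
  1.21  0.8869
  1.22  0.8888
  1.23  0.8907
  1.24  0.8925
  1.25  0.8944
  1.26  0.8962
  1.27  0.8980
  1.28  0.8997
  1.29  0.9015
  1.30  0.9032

σ√T = 0.15·√1 = 0.1500
d₁ = [ln(330/300) + (0.074 + 0.15²/2)·1] / 0.1500 = [0.0953 + 0.0852] / 0.1500 = 1.2037 ⇒ 1.20
N(d₁) = N(1.20) = 0.8849
Δ_call = N(d₁) = 0.8849

0.8849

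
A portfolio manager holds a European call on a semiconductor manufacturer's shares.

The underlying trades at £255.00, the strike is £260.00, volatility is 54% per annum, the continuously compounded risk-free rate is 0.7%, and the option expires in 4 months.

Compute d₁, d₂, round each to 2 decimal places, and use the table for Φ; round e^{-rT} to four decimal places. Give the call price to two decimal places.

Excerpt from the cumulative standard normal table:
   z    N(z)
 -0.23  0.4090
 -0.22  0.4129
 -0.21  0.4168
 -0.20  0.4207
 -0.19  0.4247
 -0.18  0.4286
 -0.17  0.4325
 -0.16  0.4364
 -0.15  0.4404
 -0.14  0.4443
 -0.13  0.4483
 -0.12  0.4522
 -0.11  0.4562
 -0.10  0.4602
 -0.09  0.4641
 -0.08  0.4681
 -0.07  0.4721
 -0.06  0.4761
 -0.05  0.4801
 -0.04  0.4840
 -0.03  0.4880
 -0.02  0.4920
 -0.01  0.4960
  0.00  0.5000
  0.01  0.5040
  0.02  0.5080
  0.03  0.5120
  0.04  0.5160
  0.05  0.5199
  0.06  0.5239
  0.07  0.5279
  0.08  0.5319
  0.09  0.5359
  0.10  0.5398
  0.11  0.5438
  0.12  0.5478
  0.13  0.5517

£29.53

T = 0.3333;  σ√T = 0.3118
ln(S/K) + (r + σ²/2)T = ln(255/260) + (0.007 + 0.54²/2)·0.3333 = -0.0194 + 0.0509 = 0.0315
d₁ = 0.0315 / 0.3118 = 0.1011 → 0.10
d₂ = d₁ − σ√T = 0.1011 − 0.3118 = -0.2107 → -0.21
exp(−rT) = exp(−0.007·0.3333) = 0.9977
N(d₁) = N(0.10) = 0.5398;  N(d₂) = N(-0.21) = 0.4168
C = 255·0.5398 − 260·0.9977·0.4168 = 137.6490 − 108.1188 = 29.5302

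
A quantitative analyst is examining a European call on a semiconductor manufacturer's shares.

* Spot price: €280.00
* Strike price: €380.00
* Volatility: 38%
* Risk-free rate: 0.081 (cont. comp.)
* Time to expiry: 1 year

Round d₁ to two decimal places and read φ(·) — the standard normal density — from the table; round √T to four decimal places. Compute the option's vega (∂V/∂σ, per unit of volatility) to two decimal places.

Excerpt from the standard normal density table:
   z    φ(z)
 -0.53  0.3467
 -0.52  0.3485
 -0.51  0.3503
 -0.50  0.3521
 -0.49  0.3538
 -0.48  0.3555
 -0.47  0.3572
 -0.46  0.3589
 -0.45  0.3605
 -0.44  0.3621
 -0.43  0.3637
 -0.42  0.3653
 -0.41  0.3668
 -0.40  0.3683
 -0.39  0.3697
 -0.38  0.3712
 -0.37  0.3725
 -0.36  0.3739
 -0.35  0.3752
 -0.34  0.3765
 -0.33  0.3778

103.12

σ√T = 0.38·√1 = 0.3800
d₁ = [ln(280/380) + (0.081 + 0.38²/2)·1] / 0.3800 = [-0.3054 + 0.1532] / 0.3800 = -0.4005 which rounds to -0.40
√T = √1 = 1.0000
φ(d₁) = φ(-0.40) = 0.3683
vega = S·φ(d₁)·√T = 280·0.3683·1.0000 = 103.1240
(The put has the same vega.)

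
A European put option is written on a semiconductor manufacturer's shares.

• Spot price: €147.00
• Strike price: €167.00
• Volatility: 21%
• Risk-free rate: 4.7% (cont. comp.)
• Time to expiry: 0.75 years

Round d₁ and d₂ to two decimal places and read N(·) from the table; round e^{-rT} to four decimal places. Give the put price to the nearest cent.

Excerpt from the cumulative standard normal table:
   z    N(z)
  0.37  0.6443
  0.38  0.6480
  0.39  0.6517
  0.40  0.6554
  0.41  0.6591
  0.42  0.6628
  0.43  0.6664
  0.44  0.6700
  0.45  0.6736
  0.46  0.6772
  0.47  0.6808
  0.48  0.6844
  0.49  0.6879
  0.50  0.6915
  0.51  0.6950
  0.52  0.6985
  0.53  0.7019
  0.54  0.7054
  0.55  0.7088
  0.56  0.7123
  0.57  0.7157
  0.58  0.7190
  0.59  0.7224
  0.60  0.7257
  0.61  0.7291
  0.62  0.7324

σ√T = 0.21·√0.75 = 0.1819
d₁ = [ln(147/167) + (0.047 + 0.21²/2)·0.75] / 0.1819 = [-0.1276 + 0.0518] / 0.1819 = -0.4166 ≈ -0.42
d₂ = d₁ − σ√T = -0.4166 − 0.1819 = -0.5985 ≈ -0.60
e^(−rT) = e^(−0.047·0.75) = 0.9654
P = 167·0.9654·N(0.60) − 147·N(0.42) = 167·0.9654·0.7257 − 147·0.6628 = 116.9987 − 97.4316 = 19.5671

€19.57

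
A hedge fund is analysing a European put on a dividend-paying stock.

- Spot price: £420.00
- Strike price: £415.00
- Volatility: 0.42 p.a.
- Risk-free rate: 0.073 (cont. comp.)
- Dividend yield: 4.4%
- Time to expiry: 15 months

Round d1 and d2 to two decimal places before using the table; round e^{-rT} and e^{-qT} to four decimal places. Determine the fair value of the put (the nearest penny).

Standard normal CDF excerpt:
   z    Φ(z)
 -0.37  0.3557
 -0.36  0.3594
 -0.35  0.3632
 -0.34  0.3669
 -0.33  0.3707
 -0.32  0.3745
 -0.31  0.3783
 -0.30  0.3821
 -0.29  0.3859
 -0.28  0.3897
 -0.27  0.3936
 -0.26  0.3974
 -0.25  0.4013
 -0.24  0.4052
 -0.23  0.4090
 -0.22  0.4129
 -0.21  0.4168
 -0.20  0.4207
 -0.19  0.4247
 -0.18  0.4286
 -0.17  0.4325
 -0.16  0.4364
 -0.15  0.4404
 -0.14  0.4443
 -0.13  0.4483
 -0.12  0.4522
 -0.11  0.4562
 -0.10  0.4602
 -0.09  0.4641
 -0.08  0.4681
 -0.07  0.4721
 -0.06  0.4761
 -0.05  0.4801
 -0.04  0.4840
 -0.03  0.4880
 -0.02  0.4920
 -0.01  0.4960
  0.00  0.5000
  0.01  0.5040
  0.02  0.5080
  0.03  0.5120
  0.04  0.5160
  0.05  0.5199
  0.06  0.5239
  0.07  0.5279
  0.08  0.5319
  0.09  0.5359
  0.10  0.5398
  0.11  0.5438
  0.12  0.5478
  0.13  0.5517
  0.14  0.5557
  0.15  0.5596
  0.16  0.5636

£63.14

T = 1.25;  σ√T = 0.4696
d₁ = [ln(420/415) + (0.073 − 0.044 + ½·0.42²)·1.25] / (σ√T) = (0.0120 + 0.1465) / 0.4696 = 0.3375 ≈ 0.34
d₂ = 0.3375 − 0.4696 = -0.1321 ≈ -0.13
exp(−qT) = exp(−0.044·1.25) = 0.9465;  exp(−rT) = exp(−0.073·1.25) = 0.9128
N(−d₂) = N(0.13) = 0.5517;  N(−d₁) = N(-0.34) = 0.3669
P = 415·0.9128·0.5517 − 420·0.9465·0.3669 = 208.9906 − 145.8538 = 63.1368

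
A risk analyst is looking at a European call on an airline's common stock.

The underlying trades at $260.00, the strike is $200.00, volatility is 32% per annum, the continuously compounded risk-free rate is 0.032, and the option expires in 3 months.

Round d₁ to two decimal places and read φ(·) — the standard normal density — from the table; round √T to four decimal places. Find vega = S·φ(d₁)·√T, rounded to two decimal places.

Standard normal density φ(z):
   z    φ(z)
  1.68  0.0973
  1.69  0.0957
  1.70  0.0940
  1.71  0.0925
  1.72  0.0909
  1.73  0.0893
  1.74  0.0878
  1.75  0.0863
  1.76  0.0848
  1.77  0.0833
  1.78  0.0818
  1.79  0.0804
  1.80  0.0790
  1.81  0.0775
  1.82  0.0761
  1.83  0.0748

T = 0.25;  σ√T = 0.1600
d₁ = [ln(260/200) + (0.032 + ½·0.32²)·0.25] / (σ√T) = (0.2624 + 0.0208) / 0.1600 = 1.7698 ≈ 1.77
√T = √0.25 = 0.5000
φ(d₁) = φ(1.77) = 0.0833
vega = S·φ(d₁)·√T = 260·0.0833·0.5000 = 10.8290
(Vega is the same for a European call and put with the same parameters.)

10.83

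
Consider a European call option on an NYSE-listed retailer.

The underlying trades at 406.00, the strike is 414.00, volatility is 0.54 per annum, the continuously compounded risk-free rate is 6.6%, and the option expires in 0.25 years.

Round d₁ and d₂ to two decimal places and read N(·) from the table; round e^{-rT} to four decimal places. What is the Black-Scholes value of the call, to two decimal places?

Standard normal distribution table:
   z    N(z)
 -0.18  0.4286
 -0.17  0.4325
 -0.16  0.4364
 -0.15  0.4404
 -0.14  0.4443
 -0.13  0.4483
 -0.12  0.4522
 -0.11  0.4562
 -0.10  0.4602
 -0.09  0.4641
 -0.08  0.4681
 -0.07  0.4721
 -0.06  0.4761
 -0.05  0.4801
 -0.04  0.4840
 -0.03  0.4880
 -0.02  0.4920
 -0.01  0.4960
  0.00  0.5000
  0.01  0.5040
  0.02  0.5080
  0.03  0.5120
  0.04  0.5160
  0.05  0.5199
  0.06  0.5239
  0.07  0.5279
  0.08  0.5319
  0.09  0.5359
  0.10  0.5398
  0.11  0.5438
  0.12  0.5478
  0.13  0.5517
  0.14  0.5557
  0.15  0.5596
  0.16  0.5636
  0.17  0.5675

T = 0.25;  σ√T = 0.2700
d₁ = [ln(406/414) + (0.066 + 0.54²/2)·0.25] / 0.2700 = [-0.0195 + 0.0530] / 0.2700 = 0.1238 ≈ 0.12
d₂ = d₁ − σ√T = 0.1238 − 0.2700 = -0.1462 ≈ -0.15
e^(−rT) = e^(−0.066·0.25) = 0.9836
N(d₁) = N(0.12) = 0.5478;  N(d₂) = N(-0.15) = 0.4404
C = 406·0.5478 − 414·0.9836·0.4404 = 222.4068 − 179.3355 = 43.0713

43.07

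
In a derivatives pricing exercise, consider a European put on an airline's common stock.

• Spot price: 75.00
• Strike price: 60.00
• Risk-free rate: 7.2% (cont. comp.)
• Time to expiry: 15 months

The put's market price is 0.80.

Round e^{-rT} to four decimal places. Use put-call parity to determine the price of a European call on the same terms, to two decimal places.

20.97

exp(−rT) = exp(−0.072·1.25) = 0.9139
Put-call parity: C − P = S − K·e^(−rT) = 75 − 60·0.9139 = 75 − 54.8340 = 20.1660
C = P + (C − P) = 0.80 + (20.1660) = 20.9660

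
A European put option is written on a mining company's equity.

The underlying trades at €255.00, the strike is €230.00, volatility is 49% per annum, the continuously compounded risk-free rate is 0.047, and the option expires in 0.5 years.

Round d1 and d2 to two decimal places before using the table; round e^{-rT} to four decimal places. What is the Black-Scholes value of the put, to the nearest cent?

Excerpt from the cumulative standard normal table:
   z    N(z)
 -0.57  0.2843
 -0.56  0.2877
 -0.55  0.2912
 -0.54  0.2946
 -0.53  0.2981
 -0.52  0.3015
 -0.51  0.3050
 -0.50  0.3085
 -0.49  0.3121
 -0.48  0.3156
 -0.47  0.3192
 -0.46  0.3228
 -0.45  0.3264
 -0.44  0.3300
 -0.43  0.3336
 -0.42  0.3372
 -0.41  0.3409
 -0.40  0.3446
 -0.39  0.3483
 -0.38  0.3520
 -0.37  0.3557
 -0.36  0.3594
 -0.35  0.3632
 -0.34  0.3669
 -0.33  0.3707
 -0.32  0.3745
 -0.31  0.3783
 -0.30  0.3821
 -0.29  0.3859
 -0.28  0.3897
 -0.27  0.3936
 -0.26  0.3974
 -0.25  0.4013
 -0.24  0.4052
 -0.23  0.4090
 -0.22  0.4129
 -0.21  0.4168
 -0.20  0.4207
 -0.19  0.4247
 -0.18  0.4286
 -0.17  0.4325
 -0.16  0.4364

σ√T = 0.49·√0.5 = 0.3465
d₁ = [ln(255/230) + (0.047 + ½·0.49²)·0.5] / (σ√T) = (0.1032 + 0.0835) / 0.3465 = 0.5389 which rounds to 0.54
d₂ = 0.5389 − 0.3465 = 0.1924 which rounds to 0.19
exp(−rT) = exp(−0.047·0.5) = 0.9768
N(−d₂) = N(-0.19) = 0.4247;  N(−d₁) = N(-0.54) = 0.2946
P = 230·0.9768·0.4247 − 255·0.2946 = 95.4148 − 75.1230 = 20.2918

€20.29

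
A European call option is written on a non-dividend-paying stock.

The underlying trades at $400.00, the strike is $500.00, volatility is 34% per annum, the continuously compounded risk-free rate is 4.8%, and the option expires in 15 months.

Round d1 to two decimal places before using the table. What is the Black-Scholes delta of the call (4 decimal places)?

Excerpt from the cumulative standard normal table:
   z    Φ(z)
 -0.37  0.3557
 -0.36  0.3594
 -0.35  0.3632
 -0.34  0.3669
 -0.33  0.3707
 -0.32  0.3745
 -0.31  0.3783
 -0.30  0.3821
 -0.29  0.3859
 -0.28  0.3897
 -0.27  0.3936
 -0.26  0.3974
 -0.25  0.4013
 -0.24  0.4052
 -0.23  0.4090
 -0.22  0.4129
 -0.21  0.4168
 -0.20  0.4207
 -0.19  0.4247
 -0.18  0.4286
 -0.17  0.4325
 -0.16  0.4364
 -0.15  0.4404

σ√T = 0.34 × 1.1180 = 0.3801
d₁ = [ln(400/500) + (0.048 + ½·0.34²)·1.25] / (σ√T) = (-0.2231 + 0.1323) / 0.3801 = -0.2391 ≈ -0.24
N(d₁) = N(-0.24) = 0.4052
Δ_call = N(d₁) = 0.4052

0.4052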